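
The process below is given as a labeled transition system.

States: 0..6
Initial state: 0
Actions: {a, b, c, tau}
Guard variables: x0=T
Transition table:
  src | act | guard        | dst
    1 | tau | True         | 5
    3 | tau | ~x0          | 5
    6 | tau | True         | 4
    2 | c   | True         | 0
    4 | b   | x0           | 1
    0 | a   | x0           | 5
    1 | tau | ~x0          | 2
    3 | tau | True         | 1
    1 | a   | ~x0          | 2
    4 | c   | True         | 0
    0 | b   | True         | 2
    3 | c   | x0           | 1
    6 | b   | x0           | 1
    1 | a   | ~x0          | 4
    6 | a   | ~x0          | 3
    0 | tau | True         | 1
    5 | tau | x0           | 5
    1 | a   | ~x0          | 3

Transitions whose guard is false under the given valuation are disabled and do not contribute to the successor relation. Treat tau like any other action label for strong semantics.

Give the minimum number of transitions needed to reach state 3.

Answer: UNREACHABLE

Working:
Breadth-first toward 3:
  L0 = {0}
  L1 = {1,2,5}
3 never appears.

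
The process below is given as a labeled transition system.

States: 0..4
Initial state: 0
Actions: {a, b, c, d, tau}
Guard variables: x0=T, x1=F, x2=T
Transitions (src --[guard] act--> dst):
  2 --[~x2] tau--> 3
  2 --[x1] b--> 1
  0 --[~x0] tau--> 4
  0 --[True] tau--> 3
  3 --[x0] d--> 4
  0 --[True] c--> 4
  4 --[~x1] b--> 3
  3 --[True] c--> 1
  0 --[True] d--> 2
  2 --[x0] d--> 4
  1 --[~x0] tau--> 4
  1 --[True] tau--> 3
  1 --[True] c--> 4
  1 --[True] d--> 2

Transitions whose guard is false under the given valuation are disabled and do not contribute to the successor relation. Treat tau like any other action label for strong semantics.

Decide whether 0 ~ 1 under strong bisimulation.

Compute ~ classes (split until stable):
  round 0: {{0,1,2,3,4}}
  round 1: {{0,1},{2},{3},{4}}
Fixed point at round 2; 4 class(es).
0∈{0,1}, 1∈{0,1}

Answer: BISIMILAR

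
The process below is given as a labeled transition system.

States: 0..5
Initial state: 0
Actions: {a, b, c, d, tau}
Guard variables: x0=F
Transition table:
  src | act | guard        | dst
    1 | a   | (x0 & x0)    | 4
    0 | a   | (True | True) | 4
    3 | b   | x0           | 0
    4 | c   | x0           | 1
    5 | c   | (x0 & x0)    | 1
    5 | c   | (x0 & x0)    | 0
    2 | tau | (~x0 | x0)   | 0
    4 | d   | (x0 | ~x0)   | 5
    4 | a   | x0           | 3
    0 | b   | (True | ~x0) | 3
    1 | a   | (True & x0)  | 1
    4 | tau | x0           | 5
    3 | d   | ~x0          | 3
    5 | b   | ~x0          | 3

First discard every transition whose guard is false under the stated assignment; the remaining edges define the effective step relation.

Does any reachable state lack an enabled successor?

R = {0,3,4,5}
  0: a→4  b→3  [2 exit(s)]
  3: d→3  [1 exit(s)]
  4: d→5  [1 exit(s)]
  5: b→3  [1 exit(s)]

Answer: DEADLOCK-FREE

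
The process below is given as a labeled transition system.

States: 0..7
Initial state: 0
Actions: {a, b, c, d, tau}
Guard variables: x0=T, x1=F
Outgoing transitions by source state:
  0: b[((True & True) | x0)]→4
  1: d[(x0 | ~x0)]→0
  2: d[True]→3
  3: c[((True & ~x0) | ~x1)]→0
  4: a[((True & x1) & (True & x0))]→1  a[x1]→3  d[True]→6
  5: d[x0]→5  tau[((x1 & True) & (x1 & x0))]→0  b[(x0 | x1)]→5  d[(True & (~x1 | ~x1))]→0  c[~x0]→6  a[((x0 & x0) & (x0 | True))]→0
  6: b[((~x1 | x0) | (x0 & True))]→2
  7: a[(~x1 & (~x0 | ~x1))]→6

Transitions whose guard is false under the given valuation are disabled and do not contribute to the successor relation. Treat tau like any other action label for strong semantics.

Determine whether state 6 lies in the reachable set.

Answer: REACHABLE

Analysis:
11 transition(s) survive guard evaluation.
depth 0: {0}
depth 1: {4}  now seen {0,4}
depth 2: {6}  now seen {0,4,6}
depth 3: {2}  now seen {0,2,4,6}
depth 4: {3}  now seen {0,2,3,4,6}
Reach set: {0,2,3,4,6}
witness 6: b·d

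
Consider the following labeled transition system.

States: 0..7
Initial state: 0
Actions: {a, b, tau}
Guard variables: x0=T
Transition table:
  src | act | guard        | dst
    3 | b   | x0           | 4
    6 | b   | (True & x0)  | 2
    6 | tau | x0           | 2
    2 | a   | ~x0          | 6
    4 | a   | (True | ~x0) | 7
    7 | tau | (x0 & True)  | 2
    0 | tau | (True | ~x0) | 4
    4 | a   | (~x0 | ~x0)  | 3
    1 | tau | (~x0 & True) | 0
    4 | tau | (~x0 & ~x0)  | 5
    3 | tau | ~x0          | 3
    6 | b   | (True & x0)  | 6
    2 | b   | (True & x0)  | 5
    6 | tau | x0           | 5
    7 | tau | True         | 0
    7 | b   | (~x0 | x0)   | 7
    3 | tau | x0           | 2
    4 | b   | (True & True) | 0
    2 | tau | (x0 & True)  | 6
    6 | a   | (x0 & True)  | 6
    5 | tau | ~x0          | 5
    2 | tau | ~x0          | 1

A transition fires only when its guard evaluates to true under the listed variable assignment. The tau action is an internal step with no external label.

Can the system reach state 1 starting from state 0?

Answer: UNREACHABLE

Working:
After dropping false guards: 15 live edges.
Layer 0: {0}
Layer 1: {4}  now seen {0,4}
Layer 2: {7}  now seen {0,4,7}
Layer 3: {2}  now seen {0,2,4,7}
Layer 4: {5,6}  now seen {0,2,4,5,6,7}
Reach set: {0,2,4,5,6,7}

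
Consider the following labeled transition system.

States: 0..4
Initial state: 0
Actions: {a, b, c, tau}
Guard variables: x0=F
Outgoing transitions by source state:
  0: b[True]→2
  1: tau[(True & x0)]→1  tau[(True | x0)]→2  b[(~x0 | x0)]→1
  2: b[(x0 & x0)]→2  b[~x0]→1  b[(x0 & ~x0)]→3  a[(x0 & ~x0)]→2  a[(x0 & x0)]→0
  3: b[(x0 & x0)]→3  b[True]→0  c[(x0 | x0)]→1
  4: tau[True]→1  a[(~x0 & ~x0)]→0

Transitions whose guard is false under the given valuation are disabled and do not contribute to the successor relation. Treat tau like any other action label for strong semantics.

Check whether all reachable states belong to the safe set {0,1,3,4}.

Safe = {0,1,3,4}
R = {0,1,2}
  0: ok
  1: ok
  2: ✗ unsafe
witness against invariant: b → 2

Answer: INVARIANT VIOLATED at state 2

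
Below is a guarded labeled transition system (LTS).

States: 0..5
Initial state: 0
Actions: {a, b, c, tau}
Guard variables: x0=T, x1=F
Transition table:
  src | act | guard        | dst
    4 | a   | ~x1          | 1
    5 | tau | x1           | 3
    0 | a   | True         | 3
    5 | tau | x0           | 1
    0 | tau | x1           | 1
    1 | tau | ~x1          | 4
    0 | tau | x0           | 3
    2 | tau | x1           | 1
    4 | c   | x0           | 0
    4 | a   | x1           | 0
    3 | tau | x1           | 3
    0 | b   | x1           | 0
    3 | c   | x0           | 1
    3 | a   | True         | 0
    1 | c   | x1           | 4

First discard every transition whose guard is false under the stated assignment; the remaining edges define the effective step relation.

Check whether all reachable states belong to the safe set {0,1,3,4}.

Allowed set {0,1,3,4}
Reach set: {0,1,3,4}
  0: ok
  1: ok
  3: ok
  4: ok

Answer: INVARIANT HOLDS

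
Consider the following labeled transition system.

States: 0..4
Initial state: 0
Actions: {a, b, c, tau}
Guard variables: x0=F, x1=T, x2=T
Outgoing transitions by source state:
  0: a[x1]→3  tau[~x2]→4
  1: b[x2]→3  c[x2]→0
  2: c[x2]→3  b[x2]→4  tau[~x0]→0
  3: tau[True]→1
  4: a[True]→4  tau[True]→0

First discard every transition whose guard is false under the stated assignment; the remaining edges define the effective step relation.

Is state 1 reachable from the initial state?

After dropping false guards: 9 live edges.
L0 = {0}
L1 = {3}  total {0,3}
L2 = {1}  total {0,1,3}
R = {0,1,3}
witness 1: a·tau

Answer: REACHABLE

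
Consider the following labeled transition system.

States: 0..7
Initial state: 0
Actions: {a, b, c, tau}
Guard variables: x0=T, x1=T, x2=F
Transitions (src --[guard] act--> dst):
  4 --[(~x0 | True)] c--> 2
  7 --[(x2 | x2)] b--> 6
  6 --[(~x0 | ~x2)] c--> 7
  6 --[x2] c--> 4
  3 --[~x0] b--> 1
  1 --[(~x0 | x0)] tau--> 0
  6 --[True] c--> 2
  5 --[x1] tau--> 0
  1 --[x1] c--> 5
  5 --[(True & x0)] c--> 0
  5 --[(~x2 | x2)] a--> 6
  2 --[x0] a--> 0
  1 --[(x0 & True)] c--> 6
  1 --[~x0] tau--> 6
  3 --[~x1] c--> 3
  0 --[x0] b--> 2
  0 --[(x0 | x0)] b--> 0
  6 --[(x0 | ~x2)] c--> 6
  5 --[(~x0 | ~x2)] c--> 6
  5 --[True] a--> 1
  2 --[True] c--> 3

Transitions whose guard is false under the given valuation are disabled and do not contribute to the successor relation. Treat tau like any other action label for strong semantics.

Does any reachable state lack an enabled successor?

Reach set: {0,2,3}
  0: b→0  b→2  [deg 2]
  2: a→0  c→3  [deg 2]
  3: ∅  [no exit]
Path to 3: b·c

Answer: DEADLOCK at state 3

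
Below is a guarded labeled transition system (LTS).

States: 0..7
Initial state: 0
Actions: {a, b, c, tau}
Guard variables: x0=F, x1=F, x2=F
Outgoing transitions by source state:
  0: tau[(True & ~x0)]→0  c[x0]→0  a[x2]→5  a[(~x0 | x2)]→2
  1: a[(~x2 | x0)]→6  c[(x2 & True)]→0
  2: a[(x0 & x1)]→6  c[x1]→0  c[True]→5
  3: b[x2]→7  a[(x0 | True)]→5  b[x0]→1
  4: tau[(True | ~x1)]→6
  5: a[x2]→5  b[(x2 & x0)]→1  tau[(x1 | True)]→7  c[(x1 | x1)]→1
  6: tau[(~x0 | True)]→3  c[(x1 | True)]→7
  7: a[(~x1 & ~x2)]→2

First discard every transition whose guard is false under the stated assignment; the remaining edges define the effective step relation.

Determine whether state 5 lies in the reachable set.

10 transition(s) survive guard evaluation.
depth 0: {0}
depth 1: {2}  now seen {0,2}
depth 2: {5}  now seen {0,2,5}
depth 3: {7}  now seen {0,2,5,7}
Reachable = {0,2,5,7}
witness 5: a·c

Answer: REACHABLE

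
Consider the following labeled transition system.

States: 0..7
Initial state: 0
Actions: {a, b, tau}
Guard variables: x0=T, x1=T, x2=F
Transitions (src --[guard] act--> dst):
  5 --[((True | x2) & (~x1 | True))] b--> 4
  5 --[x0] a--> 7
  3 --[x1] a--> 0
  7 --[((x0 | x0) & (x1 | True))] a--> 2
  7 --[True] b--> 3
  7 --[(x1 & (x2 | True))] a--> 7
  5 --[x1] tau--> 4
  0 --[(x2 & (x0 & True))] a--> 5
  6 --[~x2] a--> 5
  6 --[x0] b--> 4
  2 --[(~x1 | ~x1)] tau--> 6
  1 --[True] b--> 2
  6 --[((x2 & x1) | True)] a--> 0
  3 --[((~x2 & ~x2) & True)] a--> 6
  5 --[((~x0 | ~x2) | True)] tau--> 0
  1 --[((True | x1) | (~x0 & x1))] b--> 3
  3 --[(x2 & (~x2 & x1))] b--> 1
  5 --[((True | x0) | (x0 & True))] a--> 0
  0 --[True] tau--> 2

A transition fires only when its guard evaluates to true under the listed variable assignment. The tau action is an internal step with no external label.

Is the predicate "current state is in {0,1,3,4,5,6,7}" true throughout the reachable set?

Answer: INVARIANT VIOLATED at state 2

Working:
Safe = {0,1,3,4,5,6,7}
R = {0,2}
  0: safe
  2: ✗ unsafe
reach 2 via tau — violates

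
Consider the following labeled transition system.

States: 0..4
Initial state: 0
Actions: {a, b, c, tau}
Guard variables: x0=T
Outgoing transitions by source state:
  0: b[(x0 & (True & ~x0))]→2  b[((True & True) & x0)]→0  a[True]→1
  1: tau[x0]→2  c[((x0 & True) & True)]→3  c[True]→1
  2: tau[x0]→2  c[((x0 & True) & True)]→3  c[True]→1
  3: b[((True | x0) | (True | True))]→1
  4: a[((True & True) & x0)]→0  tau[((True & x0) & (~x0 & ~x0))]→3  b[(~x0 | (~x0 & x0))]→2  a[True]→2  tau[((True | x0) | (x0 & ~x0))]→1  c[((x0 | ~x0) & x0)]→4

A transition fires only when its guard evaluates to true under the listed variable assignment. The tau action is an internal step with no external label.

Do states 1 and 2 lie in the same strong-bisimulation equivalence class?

Compute ~ classes (split until stable):
  π0 = {{0,1,2,3,4}}
  π1 = {{0},{1,2},{3},{4}}
stable after 2 split(s): 4 block(s)
1∈{1,2}, 2∈{1,2}

Answer: BISIMILAR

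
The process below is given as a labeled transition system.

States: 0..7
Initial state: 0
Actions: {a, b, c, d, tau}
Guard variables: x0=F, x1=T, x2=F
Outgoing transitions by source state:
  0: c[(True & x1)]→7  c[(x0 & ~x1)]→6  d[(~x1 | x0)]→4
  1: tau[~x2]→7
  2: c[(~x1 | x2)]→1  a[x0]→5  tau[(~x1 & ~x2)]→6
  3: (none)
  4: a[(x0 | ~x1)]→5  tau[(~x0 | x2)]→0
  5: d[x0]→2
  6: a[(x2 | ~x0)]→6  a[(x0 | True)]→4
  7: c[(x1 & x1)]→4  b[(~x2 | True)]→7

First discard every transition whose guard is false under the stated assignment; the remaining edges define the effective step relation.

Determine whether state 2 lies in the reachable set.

Guard filter leaves 7 enabled edge(s).
Layer 0: {0}
Layer 1: {7}  now seen {0,7}
Layer 2: {4}  now seen {0,4,7}
R = {0,4,7}

Answer: UNREACHABLE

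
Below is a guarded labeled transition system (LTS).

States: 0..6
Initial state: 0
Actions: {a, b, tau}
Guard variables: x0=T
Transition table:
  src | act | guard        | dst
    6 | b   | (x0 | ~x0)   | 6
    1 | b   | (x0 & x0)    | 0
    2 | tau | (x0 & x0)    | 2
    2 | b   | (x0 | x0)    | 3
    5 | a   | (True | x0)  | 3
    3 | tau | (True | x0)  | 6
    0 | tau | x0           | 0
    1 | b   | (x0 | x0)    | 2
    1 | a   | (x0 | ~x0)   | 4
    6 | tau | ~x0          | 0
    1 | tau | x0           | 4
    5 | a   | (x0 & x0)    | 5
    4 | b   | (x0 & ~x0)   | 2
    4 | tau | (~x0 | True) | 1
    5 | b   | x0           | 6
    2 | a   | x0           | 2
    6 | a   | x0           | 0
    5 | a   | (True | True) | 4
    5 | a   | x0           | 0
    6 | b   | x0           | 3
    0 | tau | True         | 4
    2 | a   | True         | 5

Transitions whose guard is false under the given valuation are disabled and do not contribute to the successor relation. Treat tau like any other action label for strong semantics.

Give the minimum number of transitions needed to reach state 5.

Answer: 4

Trace:
Layered search for 5:
  Layer 0: {0}
  Layer 1: {4}
  Layer 2: {1}
  Layer 3: {2}
  Layer 4: {3,5}
first hit 5 at d=4 via tau·tau·b·a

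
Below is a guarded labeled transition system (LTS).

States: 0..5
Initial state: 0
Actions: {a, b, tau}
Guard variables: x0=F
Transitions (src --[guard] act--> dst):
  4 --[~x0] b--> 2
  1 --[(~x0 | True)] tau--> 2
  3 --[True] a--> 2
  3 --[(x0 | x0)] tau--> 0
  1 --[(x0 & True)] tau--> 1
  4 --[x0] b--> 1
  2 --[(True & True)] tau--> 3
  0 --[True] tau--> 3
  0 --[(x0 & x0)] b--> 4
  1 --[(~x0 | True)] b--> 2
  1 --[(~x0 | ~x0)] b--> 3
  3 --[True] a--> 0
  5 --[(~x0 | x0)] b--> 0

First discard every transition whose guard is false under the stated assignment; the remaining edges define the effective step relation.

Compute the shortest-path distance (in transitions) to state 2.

Answer: 2

Analysis:
Breadth-first toward 2:
  Layer 0: {0}
  Layer 1: {3}
  Layer 2: {2}
first hit 2 at d=2 via tau·a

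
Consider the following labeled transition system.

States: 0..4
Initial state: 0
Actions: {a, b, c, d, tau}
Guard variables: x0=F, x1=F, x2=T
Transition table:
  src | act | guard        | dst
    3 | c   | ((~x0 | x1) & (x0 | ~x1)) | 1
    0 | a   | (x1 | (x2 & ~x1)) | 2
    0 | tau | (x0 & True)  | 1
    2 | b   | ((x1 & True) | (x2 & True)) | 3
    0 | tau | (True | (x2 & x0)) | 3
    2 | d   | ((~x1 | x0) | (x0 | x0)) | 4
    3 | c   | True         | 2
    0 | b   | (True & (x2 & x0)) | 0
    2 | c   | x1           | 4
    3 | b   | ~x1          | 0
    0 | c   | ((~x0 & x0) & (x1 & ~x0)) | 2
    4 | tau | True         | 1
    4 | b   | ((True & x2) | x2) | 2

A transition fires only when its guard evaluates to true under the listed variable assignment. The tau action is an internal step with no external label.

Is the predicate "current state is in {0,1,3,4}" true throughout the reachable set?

Inv-set: {0,1,3,4}
R = {0,1,2,3,4}
  0: safe
  1: safe
  2: ✗ unsafe
  3: safe
  4: safe
reach 2 via a — violates

Answer: INVARIANT VIOLATED at state 2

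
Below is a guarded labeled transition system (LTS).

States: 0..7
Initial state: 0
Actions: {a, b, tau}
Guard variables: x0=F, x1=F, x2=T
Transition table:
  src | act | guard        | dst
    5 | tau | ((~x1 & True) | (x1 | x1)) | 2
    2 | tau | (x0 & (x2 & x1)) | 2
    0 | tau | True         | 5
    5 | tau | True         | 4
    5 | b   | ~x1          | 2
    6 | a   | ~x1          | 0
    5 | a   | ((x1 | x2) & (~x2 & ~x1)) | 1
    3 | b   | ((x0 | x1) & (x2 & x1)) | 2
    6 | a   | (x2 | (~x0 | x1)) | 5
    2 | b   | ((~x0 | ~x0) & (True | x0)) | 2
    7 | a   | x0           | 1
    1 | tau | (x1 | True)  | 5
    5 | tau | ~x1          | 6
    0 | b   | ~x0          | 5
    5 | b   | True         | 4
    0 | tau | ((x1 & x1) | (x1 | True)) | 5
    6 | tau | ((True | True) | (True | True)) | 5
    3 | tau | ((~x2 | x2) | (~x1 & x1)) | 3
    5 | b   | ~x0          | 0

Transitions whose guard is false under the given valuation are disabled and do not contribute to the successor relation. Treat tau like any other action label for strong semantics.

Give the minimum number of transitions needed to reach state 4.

Answer: 2

Trace:
Breadth-first toward 4:
  L0 = {0}
  L1 = {5}
  L2 = {2,4,6}
depth(4)=2, e.g. b·b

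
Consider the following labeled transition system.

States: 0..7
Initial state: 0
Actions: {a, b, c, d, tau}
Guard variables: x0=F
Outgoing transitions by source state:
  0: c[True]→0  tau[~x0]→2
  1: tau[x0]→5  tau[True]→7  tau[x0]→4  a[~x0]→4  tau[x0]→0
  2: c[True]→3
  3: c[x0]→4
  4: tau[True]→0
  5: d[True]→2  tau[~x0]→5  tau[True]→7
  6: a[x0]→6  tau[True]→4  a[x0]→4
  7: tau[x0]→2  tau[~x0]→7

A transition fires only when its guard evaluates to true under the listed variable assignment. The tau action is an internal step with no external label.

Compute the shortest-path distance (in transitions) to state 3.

Answer: 2

Trace:
Breadth-first toward 3:
  L0 = {0}
  L1 = {2}
  L2 = {3}
first hit 3 at d=2 via tau·c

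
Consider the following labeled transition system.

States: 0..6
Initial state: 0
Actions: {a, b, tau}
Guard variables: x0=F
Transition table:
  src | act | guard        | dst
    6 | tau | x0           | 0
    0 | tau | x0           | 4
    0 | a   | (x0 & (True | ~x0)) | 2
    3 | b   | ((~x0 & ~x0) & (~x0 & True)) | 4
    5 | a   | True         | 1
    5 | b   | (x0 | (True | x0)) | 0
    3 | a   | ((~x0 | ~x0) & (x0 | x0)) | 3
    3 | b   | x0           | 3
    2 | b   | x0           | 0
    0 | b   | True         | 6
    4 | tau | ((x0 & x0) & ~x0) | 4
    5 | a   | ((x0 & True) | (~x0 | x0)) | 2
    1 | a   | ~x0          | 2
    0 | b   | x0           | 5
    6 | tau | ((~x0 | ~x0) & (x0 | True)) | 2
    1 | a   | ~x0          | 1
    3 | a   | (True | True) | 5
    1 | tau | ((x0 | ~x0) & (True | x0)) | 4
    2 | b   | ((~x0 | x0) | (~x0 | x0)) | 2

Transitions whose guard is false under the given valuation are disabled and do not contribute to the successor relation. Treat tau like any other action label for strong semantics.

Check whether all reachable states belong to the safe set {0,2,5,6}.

Safe = {0,2,5,6}
R = {0,2,6}
  0: ok
  2: ok
  6: ok

Answer: INVARIANT HOLDS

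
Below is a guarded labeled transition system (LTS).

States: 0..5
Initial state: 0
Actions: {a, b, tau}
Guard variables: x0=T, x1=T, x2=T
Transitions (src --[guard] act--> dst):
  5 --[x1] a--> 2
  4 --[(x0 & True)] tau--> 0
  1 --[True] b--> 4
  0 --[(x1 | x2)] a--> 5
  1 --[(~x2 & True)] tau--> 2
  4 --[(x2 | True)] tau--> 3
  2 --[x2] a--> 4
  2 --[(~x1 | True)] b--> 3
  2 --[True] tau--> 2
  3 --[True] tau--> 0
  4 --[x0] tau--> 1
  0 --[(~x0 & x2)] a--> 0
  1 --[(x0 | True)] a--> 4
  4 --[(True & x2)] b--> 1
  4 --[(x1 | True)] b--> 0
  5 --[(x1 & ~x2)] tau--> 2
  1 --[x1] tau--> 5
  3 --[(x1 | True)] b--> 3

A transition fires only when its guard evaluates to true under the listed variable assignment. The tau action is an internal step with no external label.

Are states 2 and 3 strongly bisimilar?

Answer: NOT BISIMILAR

Trace:
Compute ~ classes (split until stable):
  round 0: {{0,1,2,3,4,5}}
  round 1: {{0,5},{1,2},{3,4}}
  round 2: {{0},{1},{2},{3},{4},{5}}
6 equivalence class(es) (converged in 3)
[2]={2}  [3]={3}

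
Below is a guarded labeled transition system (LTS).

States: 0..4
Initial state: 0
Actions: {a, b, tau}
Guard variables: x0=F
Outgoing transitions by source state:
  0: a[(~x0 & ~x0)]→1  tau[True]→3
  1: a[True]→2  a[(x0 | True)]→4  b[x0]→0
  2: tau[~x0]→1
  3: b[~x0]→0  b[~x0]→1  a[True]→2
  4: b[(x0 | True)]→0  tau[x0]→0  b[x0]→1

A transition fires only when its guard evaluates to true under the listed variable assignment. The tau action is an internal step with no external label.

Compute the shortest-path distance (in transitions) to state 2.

Answer: 2

Working:
BFS to 2:
  depth 0: {0}
  depth 1: {1,3}
  depth 2: {2,4}
2 enters at depth 2; path a·a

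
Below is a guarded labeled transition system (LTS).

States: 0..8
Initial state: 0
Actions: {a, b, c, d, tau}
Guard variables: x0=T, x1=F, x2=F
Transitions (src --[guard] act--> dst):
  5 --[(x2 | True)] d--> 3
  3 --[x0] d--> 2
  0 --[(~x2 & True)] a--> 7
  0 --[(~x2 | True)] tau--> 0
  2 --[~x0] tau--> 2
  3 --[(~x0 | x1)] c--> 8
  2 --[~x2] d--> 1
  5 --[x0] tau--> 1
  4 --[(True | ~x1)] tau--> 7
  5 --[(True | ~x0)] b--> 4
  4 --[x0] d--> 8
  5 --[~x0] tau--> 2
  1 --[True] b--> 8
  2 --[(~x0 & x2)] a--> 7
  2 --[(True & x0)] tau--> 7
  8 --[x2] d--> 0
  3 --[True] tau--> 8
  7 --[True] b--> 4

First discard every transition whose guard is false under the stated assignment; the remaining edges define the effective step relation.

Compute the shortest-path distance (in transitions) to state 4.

Answer: 2

Analysis:
Breadth-first toward 4:
  depth 0: {0}
  depth 1: {7}
  depth 2: {4}
depth(4)=2, e.g. a·b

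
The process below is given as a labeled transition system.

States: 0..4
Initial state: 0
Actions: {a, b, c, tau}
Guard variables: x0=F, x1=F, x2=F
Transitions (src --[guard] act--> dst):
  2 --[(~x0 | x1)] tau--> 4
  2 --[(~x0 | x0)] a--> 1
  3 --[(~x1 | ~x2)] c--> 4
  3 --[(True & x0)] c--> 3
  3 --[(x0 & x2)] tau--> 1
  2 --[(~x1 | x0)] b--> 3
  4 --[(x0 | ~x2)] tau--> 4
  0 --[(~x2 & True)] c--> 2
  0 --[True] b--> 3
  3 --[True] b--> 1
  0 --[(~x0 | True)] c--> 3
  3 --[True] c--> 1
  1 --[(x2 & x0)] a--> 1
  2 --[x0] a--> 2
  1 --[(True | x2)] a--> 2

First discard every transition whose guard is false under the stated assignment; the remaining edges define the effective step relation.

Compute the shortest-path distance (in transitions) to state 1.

Layered search for 1:
  L0 = {0}
  L1 = {2,3}
  L2 = {1,4}
depth(1)=2, e.g. b·b

Answer: 2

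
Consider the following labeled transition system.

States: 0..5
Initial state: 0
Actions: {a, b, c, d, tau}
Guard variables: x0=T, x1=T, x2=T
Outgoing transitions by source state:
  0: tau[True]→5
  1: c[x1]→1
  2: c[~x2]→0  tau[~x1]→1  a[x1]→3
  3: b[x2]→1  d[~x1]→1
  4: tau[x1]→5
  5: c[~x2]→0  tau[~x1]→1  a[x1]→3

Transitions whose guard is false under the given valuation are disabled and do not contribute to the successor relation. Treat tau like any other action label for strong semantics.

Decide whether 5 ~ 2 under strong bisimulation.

Bisimulation quotient by refinement:
  round 0: {{0,1,2,3,4,5}}
  round 1: {{0,4},{1},{2,5},{3}}
4 equivalence class(es) (converged in 2)
[5]={2,5}  [2]={2,5}

Answer: BISIMILAR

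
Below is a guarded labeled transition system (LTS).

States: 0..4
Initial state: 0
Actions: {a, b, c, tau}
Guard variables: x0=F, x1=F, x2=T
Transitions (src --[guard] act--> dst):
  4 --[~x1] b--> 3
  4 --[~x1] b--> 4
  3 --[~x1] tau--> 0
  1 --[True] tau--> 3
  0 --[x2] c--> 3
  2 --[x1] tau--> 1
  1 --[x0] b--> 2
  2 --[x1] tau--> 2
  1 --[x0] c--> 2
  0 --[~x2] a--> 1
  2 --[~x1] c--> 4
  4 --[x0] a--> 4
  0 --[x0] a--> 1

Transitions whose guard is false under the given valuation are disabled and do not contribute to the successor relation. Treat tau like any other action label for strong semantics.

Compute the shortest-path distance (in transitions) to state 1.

Answer: UNREACHABLE

Trace:
Layered search for 1:
  depth 0: {0}
  depth 1: {3}
1 never appears.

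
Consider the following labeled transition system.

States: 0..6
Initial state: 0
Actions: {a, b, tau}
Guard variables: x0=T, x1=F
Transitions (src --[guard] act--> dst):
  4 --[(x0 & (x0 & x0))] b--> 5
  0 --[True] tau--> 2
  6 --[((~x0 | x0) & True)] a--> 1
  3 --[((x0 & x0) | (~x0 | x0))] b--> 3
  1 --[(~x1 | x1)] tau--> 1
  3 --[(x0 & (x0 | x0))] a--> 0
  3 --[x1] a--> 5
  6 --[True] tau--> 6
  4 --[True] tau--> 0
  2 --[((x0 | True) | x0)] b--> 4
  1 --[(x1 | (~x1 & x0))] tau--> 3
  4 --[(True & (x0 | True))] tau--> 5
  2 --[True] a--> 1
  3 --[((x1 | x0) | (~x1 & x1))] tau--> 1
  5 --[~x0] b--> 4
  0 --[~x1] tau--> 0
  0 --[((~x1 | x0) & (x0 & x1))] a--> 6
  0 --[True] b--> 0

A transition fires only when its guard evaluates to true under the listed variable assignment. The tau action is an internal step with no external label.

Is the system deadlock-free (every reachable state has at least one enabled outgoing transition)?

Answer: DEADLOCK at state 5

Trace:
Reachable = {0,1,2,3,4,5}
  0: b→0  tau→0  tau→2  [3 exit(s)]
  1: tau→1  tau→3  [2 exit(s)]
  2: a→1  b→4  [2 exit(s)]
  3: a→0  b→3  tau→1  [3 exit(s)]
  4: b→5  tau→0  tau→5  [3 exit(s)]
  5: ∅  [no exit]
Path to 5: tau·b·b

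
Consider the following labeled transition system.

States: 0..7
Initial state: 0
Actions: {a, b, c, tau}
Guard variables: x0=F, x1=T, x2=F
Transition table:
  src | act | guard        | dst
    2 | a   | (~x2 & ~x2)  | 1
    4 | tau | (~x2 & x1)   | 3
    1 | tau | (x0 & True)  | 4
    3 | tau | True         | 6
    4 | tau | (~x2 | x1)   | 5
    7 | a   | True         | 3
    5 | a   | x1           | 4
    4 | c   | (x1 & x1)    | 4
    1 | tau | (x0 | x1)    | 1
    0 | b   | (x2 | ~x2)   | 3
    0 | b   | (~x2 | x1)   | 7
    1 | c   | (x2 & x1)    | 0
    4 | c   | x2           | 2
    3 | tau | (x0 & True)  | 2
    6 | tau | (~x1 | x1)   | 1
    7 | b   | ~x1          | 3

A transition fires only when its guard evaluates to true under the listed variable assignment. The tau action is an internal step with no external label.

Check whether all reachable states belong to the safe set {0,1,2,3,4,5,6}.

Allowed set {0,1,2,3,4,5,6}
Reachable = {0,1,3,6,7}
  0: ok
  1: ok
  3: ok
  6: ok
  7: outside
witness against invariant: b → 7

Answer: INVARIANT VIOLATED at state 7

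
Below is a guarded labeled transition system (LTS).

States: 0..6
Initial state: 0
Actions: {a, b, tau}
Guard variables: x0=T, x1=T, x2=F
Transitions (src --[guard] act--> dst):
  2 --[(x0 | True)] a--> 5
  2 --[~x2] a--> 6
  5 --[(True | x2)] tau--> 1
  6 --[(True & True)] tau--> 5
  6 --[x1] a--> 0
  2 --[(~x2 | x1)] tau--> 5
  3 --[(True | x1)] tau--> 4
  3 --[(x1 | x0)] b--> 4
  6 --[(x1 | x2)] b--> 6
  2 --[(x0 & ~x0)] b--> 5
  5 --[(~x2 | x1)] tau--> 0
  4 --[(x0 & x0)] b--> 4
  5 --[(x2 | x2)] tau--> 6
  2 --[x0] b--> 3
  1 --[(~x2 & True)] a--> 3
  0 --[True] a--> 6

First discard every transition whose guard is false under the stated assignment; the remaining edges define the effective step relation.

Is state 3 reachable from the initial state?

After dropping false guards: 14 live edges.
depth 0: {0}
depth 1: {6}  total {0,6}
depth 2: {5}  total {0,5,6}
depth 3: {1}  total {0,1,5,6}
depth 4: {3}  total {0,1,3,5,6}
depth 5: {4}  total {0,1,3,4,5,6}
Reach set: {0,1,3,4,5,6}
Path to 3: a·tau·tau·a

Answer: REACHABLE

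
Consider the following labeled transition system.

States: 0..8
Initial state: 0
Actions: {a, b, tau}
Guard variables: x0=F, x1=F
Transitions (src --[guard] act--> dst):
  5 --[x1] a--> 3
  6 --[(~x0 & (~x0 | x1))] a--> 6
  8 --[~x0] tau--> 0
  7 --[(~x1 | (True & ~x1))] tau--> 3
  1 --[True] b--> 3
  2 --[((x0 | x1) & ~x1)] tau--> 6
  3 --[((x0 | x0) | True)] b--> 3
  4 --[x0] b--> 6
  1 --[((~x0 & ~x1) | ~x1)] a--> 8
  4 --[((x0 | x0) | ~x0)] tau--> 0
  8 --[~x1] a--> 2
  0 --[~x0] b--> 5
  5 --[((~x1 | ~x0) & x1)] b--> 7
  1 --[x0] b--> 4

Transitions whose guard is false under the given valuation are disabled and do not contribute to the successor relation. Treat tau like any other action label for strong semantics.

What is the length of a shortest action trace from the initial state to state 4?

BFS to 4:
  depth 0: {0}
  depth 1: {5}
4 never appears.

Answer: UNREACHABLE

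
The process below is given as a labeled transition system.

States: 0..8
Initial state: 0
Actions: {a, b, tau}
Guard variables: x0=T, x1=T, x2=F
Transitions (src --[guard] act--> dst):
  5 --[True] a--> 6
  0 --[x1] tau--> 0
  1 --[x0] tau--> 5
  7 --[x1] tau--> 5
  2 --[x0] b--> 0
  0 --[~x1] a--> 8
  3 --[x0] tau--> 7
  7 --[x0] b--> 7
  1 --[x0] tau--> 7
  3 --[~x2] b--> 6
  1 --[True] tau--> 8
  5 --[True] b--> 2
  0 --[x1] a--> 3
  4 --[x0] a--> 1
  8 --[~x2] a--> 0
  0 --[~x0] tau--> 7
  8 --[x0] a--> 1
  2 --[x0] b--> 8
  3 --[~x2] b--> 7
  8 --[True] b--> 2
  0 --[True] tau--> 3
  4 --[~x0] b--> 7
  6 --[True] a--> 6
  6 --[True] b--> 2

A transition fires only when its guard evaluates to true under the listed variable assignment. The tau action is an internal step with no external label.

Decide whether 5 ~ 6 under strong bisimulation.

Bisimulation quotient by refinement:
  π0 = {{0,1,2,3,4,5,6,7,8}}
  π1 = {{0},{1},{2},{3,7},{4},{5,6,8}}
  π2 = {{0},{1},{2},{3},{4},{5,6},{7},{8}}
8 equivalence class(es) (converged in 3)
[5]={5,6}  [6]={5,6}

Answer: BISIMILAR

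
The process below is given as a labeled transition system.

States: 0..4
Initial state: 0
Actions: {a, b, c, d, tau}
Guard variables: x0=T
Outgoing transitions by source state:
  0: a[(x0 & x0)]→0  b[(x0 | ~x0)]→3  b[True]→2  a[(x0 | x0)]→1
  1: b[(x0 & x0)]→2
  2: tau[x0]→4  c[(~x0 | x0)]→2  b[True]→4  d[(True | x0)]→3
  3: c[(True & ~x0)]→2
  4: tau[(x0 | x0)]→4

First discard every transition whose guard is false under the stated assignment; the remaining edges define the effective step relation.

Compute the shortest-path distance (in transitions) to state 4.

Answer: 2

Trace:
Breadth-first toward 4:
  L0 = {0}
  L1 = {1,2,3}
  L2 = {4}
first hit 4 at d=2 via b·b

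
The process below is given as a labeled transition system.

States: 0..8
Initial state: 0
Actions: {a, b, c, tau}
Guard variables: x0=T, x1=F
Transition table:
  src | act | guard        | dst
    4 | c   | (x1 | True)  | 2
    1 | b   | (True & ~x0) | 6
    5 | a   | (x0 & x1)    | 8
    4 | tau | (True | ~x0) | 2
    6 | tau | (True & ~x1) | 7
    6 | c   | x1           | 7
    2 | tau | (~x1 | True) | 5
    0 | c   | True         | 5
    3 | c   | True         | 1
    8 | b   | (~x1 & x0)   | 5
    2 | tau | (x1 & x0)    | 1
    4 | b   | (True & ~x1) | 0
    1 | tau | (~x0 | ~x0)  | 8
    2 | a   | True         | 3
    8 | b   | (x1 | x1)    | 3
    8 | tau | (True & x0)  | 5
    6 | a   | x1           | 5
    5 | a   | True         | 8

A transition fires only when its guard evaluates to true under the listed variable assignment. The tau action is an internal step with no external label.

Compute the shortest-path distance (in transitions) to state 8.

Answer: 2

Working:
Layered search for 8:
  depth 0: {0}
  depth 1: {5}
  depth 2: {8}
depth(8)=2, e.g. c·a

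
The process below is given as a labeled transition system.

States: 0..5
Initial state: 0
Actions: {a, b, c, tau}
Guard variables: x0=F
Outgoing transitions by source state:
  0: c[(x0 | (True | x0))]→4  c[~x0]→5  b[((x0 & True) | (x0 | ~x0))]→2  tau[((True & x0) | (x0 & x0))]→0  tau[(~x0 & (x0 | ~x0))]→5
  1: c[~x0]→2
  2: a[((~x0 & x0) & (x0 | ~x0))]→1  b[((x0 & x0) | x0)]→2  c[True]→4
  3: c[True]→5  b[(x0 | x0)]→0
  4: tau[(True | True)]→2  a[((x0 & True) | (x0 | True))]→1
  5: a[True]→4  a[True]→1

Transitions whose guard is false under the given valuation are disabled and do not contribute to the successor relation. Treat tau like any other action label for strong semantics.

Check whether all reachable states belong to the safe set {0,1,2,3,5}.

Inv-set: {0,1,2,3,5}
Reach set: {0,1,2,4,5}
  0: ok
  1: ok
  2: ok
  4: outside
  5: ok
reach 4 via c — violates

Answer: INVARIANT VIOLATED at state 4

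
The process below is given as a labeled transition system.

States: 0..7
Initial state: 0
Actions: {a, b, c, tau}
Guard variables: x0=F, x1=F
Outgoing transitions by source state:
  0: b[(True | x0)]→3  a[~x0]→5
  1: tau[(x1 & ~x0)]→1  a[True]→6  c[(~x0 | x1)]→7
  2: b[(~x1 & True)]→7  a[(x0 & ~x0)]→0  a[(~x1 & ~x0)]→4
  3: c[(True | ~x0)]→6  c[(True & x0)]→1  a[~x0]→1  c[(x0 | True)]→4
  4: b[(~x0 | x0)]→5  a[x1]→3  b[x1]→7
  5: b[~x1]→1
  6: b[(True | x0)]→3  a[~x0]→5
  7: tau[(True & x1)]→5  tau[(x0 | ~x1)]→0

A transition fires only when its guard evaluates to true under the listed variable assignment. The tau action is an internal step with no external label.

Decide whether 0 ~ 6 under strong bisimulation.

Compute ~ classes (split until stable):
  round 0: {{0,1,2,3,4,5,6,7}}
  round 1: {{0,2,6},{1,3},{4,5},{7}}
  round 2: {{0,6},{1},{2},{3},{4},{5},{7}}
Fixed point at round 3; 7 class(es).
class of 0: {0,6}; class of 6: {0,6}

Answer: BISIMILAR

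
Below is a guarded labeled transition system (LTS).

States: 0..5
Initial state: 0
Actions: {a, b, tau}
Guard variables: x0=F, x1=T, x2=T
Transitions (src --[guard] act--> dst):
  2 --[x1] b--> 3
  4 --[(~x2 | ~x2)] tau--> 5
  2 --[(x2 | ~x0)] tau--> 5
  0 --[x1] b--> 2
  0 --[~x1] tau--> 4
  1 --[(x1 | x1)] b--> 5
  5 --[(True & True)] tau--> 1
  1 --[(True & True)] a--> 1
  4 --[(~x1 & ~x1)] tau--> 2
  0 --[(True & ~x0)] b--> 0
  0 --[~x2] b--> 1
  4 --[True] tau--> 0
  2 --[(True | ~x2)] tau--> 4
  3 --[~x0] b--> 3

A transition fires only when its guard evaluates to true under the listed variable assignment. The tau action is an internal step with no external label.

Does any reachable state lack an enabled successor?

Answer: DEADLOCK-FREE

Trace:
R = {0,1,2,3,4,5}
  0: b→0  b→2  [2 exit(s)]
  1: a→1  b→5  [2 exit(s)]
  2: b→3  tau→4  tau→5  [3 exit(s)]
  3: b→3  [1 exit(s)]
  4: tau→0  [1 exit(s)]
  5: tau→1  [1 exit(s)]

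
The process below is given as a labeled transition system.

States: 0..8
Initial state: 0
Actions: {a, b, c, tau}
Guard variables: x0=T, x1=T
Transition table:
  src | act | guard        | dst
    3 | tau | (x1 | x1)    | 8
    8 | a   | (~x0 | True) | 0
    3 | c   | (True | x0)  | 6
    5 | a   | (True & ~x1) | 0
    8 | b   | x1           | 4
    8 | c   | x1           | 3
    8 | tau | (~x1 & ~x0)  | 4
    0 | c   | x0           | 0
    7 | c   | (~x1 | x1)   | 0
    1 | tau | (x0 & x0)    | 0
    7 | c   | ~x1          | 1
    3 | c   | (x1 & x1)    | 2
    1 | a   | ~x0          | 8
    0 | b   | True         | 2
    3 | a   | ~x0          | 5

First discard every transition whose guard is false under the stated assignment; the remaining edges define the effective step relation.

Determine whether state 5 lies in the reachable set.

After dropping false guards: 10 live edges.
L0 = {0}
L1 = {2}  total {0,2}
Reachable = {0,2}

Answer: UNREACHABLE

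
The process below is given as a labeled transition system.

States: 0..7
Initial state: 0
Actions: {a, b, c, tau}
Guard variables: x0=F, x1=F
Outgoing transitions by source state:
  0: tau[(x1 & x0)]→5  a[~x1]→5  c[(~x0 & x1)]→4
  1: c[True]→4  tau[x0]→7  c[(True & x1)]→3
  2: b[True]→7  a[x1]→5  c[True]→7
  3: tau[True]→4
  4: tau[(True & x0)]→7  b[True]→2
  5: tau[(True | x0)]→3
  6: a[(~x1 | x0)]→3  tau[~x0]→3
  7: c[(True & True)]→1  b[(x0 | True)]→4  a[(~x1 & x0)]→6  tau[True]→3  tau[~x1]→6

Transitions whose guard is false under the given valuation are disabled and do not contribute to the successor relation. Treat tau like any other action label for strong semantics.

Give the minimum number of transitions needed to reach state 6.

Answer: 6

Working:
Breadth-first toward 6:
  depth 0: {0}
  depth 1: {5}
  depth 2: {3}
  depth 3: {4}
  depth 4: {2}
  depth 5: {7}
  depth 6: {1,6}
depth(6)=6, e.g. a·tau·tau·b·b·tau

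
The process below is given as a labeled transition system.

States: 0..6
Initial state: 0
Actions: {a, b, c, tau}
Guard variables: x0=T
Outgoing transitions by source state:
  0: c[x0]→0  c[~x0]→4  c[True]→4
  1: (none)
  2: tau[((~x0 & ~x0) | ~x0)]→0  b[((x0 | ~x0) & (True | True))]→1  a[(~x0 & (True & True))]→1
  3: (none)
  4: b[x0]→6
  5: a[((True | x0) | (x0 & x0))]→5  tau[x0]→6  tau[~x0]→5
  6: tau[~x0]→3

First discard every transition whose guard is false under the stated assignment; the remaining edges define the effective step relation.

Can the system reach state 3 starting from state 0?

6 transition(s) survive guard evaluation.
depth 0: {0}
depth 1: {4}  cumulative {0,4}
depth 2: {6}  cumulative {0,4,6}
R = {0,4,6}

Answer: UNREACHABLE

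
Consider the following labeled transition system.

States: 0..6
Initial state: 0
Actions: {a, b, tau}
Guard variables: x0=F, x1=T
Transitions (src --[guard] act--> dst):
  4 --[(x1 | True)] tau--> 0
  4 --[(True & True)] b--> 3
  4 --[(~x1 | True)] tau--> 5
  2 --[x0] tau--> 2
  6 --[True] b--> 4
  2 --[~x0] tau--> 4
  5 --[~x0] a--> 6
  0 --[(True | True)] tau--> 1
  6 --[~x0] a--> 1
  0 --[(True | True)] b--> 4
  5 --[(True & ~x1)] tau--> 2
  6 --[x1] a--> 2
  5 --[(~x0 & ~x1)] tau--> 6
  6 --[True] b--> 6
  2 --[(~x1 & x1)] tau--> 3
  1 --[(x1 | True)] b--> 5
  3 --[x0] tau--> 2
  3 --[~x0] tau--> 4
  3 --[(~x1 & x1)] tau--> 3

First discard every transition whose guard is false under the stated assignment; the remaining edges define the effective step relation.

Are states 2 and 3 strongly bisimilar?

Bisimulation quotient by refinement:
  P[0] = {{0,1,2,3,4,5,6}}
  P[1] = {{0,4},{1},{2,3},{5},{6}}
  P[2] = {{0},{1},{2,3},{4},{5},{6}}
6 equivalence class(es) (converged in 3)
2∈{2,3}, 3∈{2,3}

Answer: BISIMILAR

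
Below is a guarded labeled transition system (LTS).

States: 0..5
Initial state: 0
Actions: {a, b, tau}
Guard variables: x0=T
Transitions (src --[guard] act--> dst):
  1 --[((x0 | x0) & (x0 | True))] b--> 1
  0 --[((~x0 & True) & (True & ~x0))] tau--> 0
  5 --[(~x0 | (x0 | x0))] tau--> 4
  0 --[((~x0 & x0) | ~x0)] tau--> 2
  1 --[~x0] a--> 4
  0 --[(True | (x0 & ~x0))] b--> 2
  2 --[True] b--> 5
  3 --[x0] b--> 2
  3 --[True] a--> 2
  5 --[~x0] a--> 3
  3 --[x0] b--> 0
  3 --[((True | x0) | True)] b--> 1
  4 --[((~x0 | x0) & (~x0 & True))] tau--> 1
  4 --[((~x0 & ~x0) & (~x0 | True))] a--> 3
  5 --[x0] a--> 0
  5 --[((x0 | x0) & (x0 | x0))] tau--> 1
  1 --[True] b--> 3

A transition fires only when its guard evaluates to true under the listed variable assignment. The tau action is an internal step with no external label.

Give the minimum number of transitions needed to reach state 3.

Answer: 4

Working:
BFS to 3:
  L0 = {0}
  L1 = {2}
  L2 = {5}
  L3 = {1,4}
  L4 = {3}
first hit 3 at d=4 via b·b·tau·b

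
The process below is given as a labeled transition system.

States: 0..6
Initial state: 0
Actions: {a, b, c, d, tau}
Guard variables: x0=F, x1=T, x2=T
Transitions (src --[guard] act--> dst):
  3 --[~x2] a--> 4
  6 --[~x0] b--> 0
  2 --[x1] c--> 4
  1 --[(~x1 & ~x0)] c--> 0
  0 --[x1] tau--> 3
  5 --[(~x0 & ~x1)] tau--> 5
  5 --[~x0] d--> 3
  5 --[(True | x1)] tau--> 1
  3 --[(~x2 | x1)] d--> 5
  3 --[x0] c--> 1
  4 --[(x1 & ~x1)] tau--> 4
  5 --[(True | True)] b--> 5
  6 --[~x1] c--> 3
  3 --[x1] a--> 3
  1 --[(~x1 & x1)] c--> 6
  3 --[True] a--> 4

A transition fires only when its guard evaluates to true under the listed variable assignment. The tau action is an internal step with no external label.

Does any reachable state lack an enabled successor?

Answer: DEADLOCK at state 1

Analysis:
Reach set: {0,1,3,4,5}
  0: tau→3  [deg 1]
  1: ∅  [no exit]
  3: a→3  a→4  d→5  [deg 3]
  4: ∅  [no exit]
  5: b→5  d→3  tau→1  [deg 3]
Path to 1: tau·d·tau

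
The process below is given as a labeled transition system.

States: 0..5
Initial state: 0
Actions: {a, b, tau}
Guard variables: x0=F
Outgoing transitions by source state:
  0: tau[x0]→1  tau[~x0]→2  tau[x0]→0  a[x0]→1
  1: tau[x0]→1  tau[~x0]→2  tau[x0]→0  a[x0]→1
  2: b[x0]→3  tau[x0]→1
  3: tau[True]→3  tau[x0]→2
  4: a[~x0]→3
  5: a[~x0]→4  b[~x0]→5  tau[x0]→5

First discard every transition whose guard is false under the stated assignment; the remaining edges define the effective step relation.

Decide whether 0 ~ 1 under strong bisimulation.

Answer: BISIMILAR

Working:
Compute ~ classes (split until stable):
  round 0: {{0,1,2,3,4,5}}
  round 1: {{0,1,3},{2},{4},{5}}
  round 2: {{0,1},{2},{3},{4},{5}}
5 equivalence class(es) (converged in 3)
class of 0: {0,1}; class of 1: {0,1}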